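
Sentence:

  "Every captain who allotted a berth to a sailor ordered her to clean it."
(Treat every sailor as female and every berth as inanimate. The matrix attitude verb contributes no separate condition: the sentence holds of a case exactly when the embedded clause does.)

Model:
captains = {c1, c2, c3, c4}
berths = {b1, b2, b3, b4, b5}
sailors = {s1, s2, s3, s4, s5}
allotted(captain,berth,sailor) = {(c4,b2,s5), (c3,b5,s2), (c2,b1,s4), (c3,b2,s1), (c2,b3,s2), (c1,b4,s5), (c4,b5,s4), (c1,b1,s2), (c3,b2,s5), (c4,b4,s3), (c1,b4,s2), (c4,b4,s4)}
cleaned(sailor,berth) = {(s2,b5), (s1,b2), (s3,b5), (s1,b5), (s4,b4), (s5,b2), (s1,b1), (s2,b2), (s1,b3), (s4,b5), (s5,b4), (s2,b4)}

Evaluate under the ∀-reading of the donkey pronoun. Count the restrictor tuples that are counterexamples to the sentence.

4

"her" takes "a sailor" as antecedent and "it" takes "a berth"; both are donkey pronouns co-varying with the restrictor.
Strong reading: for every (c,b,s) with allotted(c,b,s), cleaned(s,b).
Restrictor triples: (c1,b1,s2)→cleaned(s2,b1) ✗  (c1,b4,s2)→cleaned(s2,b4) ✓  (c1,b4,s5)→cleaned(s5,b4) ✓  (c2,b1,s4)→cleaned(s4,b1) ✗  (c2,b3,s2)→cleaned(s2,b3) ✗  (c3,b2,s1)→cleaned(s1,b2) ✓  (c3,b2,s5)→cleaned(s5,b2) ✓  (c3,b5,s2)→cleaned(s2,b5) ✓  (c4,b2,s5)→cleaned(s5,b2) ✓  (c4,b4,s3)→cleaned(s3,b4) ✗  (c4,b4,s4)→cleaned(s4,b4) ✓  (c4,b5,s4)→cleaned(s4,b5) ✓
Counterexamples (restrictor triples failing the scope): 4.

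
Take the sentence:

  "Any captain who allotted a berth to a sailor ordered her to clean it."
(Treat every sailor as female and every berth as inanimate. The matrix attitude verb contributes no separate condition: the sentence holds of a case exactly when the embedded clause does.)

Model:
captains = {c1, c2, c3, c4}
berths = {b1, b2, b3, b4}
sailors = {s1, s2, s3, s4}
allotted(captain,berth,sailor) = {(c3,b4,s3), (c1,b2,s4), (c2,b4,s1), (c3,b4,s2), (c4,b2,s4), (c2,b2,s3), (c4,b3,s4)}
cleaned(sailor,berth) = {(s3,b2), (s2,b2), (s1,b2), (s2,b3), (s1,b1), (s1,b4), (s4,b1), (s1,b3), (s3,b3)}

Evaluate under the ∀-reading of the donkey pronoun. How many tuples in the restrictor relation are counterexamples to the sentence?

5

"her" takes "a sailor" as antecedent and "it" takes "a berth"; both are donkey pronouns co-varying with the restrictor.
Strong reading: for every (c,b,s) with allotted(c,b,s), cleaned(s,b).
Restrictor triples: (c1,b2,s4)→cleaned(s4,b2) ✗  (c2,b2,s3)→cleaned(s3,b2) ✓  (c2,b4,s1)→cleaned(s1,b4) ✓  (c3,b4,s2)→cleaned(s2,b4) ✗  (c3,b4,s3)→cleaned(s3,b4) ✗  (c4,b2,s4)→cleaned(s4,b2) ✗  (c4,b3,s4)→cleaned(s4,b3) ✗
Counterexamples (restrictor triples failing the scope): 5.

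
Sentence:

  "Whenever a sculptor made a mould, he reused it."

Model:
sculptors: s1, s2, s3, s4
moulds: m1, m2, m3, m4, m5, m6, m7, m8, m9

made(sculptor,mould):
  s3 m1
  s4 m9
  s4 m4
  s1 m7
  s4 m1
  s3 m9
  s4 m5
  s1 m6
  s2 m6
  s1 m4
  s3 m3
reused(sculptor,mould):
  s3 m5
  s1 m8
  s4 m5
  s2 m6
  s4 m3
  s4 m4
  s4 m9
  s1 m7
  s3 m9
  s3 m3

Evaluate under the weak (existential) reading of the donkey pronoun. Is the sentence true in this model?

True

"it" takes "a mould" as antecedent — a donkey pronoun bound across the clause boundary.
Weak reading: every sculptor s with some made-mould has at least one made-mould m such that reused(s,m).
Per sculptor: s1:✓  s2:✓  s3:✓  s4:✓
Every sculptor in the restrictor has a witness.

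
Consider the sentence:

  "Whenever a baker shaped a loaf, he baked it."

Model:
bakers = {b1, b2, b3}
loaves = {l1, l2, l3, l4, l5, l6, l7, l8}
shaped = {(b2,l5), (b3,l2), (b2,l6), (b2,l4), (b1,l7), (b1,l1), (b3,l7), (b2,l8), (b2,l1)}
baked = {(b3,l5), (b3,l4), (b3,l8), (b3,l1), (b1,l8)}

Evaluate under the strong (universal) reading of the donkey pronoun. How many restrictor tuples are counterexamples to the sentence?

"it" takes "a loaf" as antecedent — a donkey pronoun bound across the clause boundary.
Strong reading: for every (b,l) with shaped(b,l), baked(b,l).
Restrictor pairs: (b1,l1) ✗  (b1,l7) ✗  (b2,l1) ✗  (b2,l4) ✗  (b2,l5) ✗  (b2,l6) ✗  (b2,l8) ✗  (b3,l2) ✗  (b3,l7) ✗
Counterexamples (restrictor pairs failing the scope): 9.

9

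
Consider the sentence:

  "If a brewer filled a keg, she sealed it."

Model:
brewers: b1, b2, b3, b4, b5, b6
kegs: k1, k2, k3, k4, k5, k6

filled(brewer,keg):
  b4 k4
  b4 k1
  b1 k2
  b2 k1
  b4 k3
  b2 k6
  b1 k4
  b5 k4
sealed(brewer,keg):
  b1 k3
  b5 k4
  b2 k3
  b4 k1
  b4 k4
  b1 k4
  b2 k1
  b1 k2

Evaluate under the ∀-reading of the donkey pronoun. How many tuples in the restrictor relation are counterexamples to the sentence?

"it" takes "a keg" as antecedent — a donkey pronoun bound across the clause boundary.
Strong reading: for every (b,k) with filled(b,k), sealed(b,k).
Restrictor pairs: (b1,k2) ✓  (b1,k4) ✓  (b2,k1) ✓  (b2,k6) ✗  (b4,k1) ✓  (b4,k3) ✗  (b4,k4) ✓  (b5,k4) ✓
Counterexamples (restrictor pairs failing the scope): 2.

2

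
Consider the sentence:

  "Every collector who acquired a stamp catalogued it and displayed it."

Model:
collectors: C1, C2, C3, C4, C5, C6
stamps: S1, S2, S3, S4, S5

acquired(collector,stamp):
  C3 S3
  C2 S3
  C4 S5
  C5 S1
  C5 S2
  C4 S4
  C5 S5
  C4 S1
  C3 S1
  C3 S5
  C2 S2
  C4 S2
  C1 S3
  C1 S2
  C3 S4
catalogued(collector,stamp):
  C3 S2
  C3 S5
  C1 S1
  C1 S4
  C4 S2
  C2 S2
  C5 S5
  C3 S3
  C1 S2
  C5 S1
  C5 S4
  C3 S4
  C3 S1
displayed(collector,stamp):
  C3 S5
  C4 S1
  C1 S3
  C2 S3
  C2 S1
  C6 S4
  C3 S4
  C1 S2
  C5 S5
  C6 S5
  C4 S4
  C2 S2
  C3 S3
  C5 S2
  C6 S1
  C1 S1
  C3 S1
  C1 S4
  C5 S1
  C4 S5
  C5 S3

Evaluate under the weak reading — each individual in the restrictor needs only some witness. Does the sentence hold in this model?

"it" takes "a stamp" as antecedent — a donkey pronoun bound across the clause boundary.
Weak reading: every collector c with some acquired-stamp has at least one acquired-stamp s such that catalogued(c,s) ∧ displayed(c,s).
Per collector: C1:✓  C2:✓  C3:✓  C4:✗  C5:✓
C4 has no witness among its acquired-stamps.

False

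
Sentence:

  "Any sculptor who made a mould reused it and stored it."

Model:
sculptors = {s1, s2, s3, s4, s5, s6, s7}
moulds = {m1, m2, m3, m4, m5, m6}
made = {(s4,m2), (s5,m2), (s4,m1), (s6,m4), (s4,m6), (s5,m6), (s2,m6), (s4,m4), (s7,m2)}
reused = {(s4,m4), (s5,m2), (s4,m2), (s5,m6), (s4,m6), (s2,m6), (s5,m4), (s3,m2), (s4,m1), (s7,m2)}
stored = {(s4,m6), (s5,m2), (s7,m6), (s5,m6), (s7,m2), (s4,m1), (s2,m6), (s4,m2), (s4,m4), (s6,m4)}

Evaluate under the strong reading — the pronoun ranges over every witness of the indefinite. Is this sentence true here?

"it" takes "a mould" as antecedent — a donkey pronoun bound across the clause boundary.
Strong reading: for every (s,m) with made(s,m), reused(s,m) ∧ stored(s,m).
Restrictor pairs: (s2,m6) ✓  (s4,m1) ✓  (s4,m2) ✓  (s4,m4) ✓  (s4,m6) ✓  (s5,m2) ✓  (s5,m6) ✓  (s6,m4) ✗  (s7,m2) ✓
Counterexample: (s6,m4) is in made but fails the scope.

False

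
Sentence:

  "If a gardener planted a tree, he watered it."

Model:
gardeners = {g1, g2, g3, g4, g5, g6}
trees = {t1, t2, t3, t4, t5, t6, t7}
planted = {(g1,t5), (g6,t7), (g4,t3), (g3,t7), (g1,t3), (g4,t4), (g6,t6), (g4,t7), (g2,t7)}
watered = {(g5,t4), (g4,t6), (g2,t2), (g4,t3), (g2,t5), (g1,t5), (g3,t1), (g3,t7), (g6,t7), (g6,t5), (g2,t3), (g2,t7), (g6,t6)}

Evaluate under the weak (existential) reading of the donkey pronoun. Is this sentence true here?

"it" takes "a tree" as antecedent — a donkey pronoun bound across the clause boundary.
Weak reading: every gardener g with some planted-tree has at least one planted-tree t such that watered(g,t).
Per gardener: g1:✓  g2:✓  g3:✓  g4:✓  g6:✓
Every gardener in the restrictor has a witness.

True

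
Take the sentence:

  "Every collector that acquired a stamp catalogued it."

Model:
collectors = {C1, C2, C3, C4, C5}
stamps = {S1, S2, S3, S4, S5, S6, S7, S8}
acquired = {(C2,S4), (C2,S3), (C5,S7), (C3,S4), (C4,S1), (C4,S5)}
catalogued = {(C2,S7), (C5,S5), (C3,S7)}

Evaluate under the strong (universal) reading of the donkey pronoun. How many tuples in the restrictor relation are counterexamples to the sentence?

6

"it" takes "a stamp" as antecedent — a donkey pronoun bound across the clause boundary.
Strong reading: for every (c,s) with acquired(c,s), catalogued(c,s).
Restrictor pairs: (C2,S3) ✗  (C2,S4) ✗  (C3,S4) ✗  (C4,S1) ✗  (C4,S5) ✗  (C5,S7) ✗
Counterexamples (restrictor pairs failing the scope): 6.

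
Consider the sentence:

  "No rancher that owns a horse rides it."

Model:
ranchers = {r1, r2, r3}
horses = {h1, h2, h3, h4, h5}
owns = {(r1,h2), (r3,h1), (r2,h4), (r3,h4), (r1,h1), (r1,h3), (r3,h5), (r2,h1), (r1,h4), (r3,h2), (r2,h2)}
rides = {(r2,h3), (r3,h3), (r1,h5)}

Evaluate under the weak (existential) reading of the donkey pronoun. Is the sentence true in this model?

True

"it" takes "a horse" as antecedent — a donkey pronoun bound across the clause boundary.
Truth condition: for no (r,h) with owns(r,h) does rides(r,h) hold.
Restrictor pairs — does the scope hold? (r1,h1):fails  (r1,h2):fails  (r1,h3):fails  (r1,h4):fails  (r2,h1):fails  (r2,h2):fails  (r2,h4):fails  (r3,h1):fails  (r3,h2):fails  (r3,h4):fails  (r3,h5):fails
Scope holds for no restrictor pair, so the sentence is true.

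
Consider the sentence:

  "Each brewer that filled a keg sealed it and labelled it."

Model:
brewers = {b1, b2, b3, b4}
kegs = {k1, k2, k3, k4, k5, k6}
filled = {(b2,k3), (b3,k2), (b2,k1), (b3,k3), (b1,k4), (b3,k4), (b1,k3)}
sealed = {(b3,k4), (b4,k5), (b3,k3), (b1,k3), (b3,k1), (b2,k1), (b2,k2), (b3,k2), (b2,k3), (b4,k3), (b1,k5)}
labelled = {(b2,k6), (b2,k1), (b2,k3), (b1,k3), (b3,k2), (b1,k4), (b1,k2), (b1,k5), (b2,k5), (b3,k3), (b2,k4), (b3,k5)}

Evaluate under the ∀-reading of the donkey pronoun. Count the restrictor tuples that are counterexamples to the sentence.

"it" takes "a keg" as antecedent — a donkey pronoun bound across the clause boundary.
Strong reading: for every (b,k) with filled(b,k), sealed(b,k) ∧ labelled(b,k).
Restrictor pairs: (b1,k3) ✓  (b1,k4) ✗  (b2,k1) ✓  (b2,k3) ✓  (b3,k2) ✓  (b3,k3) ✓  (b3,k4) ✗
Counterexamples (restrictor pairs failing the scope): 2.

2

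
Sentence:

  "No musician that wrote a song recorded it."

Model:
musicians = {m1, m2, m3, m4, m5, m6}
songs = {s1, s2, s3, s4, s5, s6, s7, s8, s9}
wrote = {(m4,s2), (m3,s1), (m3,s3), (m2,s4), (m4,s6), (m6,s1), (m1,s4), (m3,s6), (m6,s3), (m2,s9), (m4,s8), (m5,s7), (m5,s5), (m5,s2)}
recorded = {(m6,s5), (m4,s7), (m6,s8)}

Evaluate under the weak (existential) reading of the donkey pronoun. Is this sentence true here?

"it" takes "a song" as antecedent — a donkey pronoun bound across the clause boundary.
Truth condition: for no (m,s) with wrote(m,s) does recorded(m,s) hold.
Restrictor pairs — does the scope hold? (m1,s4):fails  (m2,s4):fails  (m2,s9):fails  (m3,s1):fails  (m3,s3):fails  (m3,s6):fails  (m4,s2):fails  (m4,s6):fails  (m4,s8):fails  (m5,s2):fails  (m5,s5):fails  (m5,s7):fails  (m6,s1):fails  (m6,s3):fails
Scope holds for no restrictor pair, so the sentence is true.

True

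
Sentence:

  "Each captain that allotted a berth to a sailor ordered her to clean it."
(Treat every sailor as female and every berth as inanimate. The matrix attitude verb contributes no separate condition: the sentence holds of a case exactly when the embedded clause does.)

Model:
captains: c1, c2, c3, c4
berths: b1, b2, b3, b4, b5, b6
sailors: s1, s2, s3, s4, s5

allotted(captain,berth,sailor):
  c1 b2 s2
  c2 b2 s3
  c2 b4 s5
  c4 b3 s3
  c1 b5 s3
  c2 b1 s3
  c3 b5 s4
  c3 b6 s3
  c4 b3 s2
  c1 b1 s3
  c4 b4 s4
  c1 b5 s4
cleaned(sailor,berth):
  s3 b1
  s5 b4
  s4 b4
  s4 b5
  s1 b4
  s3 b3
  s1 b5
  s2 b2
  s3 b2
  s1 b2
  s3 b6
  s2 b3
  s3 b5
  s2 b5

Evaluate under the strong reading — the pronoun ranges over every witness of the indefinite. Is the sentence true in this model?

True

"her" takes "a sailor" as antecedent and "it" takes "a berth"; both are donkey pronouns co-varying with the restrictor.
Strong reading: for every (c,b,s) with allotted(c,b,s), cleaned(s,b).
Restrictor triples: (c1,b1,s3)→cleaned(s3,b1) ✓  (c1,b2,s2)→cleaned(s2,b2) ✓  (c1,b5,s3)→cleaned(s3,b5) ✓  (c1,b5,s4)→cleaned(s4,b5) ✓  (c2,b1,s3)→cleaned(s3,b1) ✓  (c2,b2,s3)→cleaned(s3,b2) ✓  (c2,b4,s5)→cleaned(s5,b4) ✓  (c3,b5,s4)→cleaned(s4,b5) ✓  (c3,b6,s3)→cleaned(s3,b6) ✓  (c4,b3,s2)→cleaned(s2,b3) ✓  (c4,b3,s3)→cleaned(s3,b3) ✓  (c4,b4,s4)→cleaned(s4,b4) ✓
Every restrictor triple satisfies the scope.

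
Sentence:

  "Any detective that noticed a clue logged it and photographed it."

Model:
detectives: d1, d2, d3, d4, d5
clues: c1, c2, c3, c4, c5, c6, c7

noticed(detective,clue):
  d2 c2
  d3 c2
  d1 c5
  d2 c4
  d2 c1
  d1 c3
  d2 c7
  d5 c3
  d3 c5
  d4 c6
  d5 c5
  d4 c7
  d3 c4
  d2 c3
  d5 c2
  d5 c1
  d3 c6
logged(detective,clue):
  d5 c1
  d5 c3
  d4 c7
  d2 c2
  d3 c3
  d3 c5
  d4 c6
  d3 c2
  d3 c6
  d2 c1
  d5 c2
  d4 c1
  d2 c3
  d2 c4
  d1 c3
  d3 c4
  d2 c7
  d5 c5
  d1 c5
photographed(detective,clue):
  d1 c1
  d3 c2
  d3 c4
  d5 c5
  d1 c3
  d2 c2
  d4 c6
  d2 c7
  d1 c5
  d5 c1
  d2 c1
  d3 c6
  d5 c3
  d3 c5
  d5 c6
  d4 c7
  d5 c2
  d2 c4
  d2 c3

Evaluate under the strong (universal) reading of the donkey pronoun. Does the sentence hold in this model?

"it" takes "a clue" as antecedent — a donkey pronoun bound across the clause boundary.
Strong reading: for every (d,c) with noticed(d,c), logged(d,c) ∧ photographed(d,c).
Restrictor pairs: (d1,c3) ✓  (d1,c5) ✓  (d2,c1) ✓  (d2,c2) ✓  (d2,c3) ✓  (d2,c4) ✓  (d2,c7) ✓  (d3,c2) ✓  (d3,c4) ✓  (d3,c5) ✓  (d3,c6) ✓  (d4,c6) ✓  (d4,c7) ✓  (d5,c1) ✓  (d5,c2) ✓  (d5,c3) ✓  (d5,c5) ✓
Every restrictor pair satisfies the scope.

True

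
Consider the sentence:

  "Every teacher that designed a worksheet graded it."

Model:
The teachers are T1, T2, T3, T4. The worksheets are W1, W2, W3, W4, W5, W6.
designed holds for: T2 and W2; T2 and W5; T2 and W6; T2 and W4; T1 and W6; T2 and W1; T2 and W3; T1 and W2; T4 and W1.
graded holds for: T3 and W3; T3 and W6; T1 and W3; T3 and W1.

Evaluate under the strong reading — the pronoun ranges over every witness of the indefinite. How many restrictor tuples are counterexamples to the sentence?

9

"it" takes "a worksheet" as antecedent — a donkey pronoun bound across the clause boundary.
Strong reading: for every (t,w) with designed(t,w), graded(t,w).
Restrictor pairs: (T1,W2) ✗  (T1,W6) ✗  (T2,W1) ✗  (T2,W2) ✗  (T2,W3) ✗  (T2,W4) ✗  (T2,W5) ✗  (T2,W6) ✗  (T4,W1) ✗
Counterexamples (restrictor pairs failing the scope): 9.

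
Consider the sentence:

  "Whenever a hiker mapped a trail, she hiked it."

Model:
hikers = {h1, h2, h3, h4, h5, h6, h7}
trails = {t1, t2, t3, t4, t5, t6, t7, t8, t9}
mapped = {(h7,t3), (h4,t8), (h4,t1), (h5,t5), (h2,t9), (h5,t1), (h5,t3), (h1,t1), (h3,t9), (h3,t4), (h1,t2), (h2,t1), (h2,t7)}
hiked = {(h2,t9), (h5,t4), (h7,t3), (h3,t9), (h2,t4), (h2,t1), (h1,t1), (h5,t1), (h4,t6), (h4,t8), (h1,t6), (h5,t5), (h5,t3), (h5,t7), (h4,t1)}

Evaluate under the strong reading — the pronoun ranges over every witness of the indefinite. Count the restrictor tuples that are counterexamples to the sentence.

3

"it" takes "a trail" as antecedent — a donkey pronoun bound across the clause boundary.
Strong reading: for every (h,t) with mapped(h,t), hiked(h,t).
Restrictor pairs: (h1,t1) ✓  (h1,t2) ✗  (h2,t1) ✓  (h2,t7) ✗  (h2,t9) ✓  (h3,t4) ✗  (h3,t9) ✓  (h4,t1) ✓  (h4,t8) ✓  (h5,t1) ✓  (h5,t3) ✓  (h5,t5) ✓  (h7,t3) ✓
Counterexamples (restrictor pairs failing the scope): 3.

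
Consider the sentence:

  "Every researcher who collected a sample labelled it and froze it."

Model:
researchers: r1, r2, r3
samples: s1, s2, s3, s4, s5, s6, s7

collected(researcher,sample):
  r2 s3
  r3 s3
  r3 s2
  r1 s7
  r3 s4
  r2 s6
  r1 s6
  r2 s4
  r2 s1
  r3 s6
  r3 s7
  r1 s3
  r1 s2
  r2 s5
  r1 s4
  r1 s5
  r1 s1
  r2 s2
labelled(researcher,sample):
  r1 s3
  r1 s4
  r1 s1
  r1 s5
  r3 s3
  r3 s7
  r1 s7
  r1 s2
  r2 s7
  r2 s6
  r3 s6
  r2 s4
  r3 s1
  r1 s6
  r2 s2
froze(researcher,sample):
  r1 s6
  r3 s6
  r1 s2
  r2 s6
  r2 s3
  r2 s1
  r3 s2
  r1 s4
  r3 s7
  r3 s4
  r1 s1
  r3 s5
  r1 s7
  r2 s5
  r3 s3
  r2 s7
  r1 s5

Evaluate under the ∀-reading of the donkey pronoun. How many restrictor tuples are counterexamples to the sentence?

"it" takes "a sample" as antecedent — a donkey pronoun bound across the clause boundary.
Strong reading: for every (r,s) with collected(r,s), labelled(r,s) ∧ froze(r,s).
Restrictor pairs: (r1,s1) ✓  (r1,s2) ✓  (r1,s3) ✗  (r1,s4) ✓  (r1,s5) ✓  (r1,s6) ✓  (r1,s7) ✓  (r2,s1) ✗  (r2,s2) ✗  (r2,s3) ✗  (r2,s4) ✗  (r2,s5) ✗  (r2,s6) ✓  (r3,s2) ✗  (r3,s3) ✓  (r3,s4) ✗  (r3,s6) ✓  (r3,s7) ✓
Counterexamples (restrictor pairs failing the scope): 8.

8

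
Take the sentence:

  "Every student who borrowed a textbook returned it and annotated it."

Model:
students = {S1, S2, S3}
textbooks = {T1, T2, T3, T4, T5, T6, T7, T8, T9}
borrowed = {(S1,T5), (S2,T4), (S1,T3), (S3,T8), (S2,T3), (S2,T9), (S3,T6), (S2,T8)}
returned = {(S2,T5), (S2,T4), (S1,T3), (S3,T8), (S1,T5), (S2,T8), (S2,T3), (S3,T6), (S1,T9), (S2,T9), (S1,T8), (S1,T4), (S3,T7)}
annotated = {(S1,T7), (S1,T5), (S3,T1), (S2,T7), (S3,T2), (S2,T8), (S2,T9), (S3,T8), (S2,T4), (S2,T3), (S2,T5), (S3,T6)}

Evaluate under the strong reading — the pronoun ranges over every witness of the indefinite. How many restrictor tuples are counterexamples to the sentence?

1

"it" takes "a textbook" as antecedent — a donkey pronoun bound across the clause boundary.
Strong reading: for every (s,t) with borrowed(s,t), returned(s,t) ∧ annotated(s,t).
Restrictor pairs: (S1,T3) ✗  (S1,T5) ✓  (S2,T3) ✓  (S2,T4) ✓  (S2,T8) ✓  (S2,T9) ✓  (S3,T6) ✓  (S3,T8) ✓
Counterexamples (restrictor pairs failing the scope): 1.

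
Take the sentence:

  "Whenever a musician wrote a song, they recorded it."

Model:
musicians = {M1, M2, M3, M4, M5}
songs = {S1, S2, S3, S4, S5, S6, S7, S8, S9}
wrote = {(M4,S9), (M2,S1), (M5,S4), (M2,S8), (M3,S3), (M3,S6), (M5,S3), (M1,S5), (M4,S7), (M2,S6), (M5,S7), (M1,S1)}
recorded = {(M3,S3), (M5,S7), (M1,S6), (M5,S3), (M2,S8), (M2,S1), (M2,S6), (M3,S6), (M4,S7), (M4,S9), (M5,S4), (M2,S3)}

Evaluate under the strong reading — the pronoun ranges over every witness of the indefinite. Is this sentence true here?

False

"it" takes "a song" as antecedent — a donkey pronoun bound across the clause boundary.
Strong reading: for every (m,s) with wrote(m,s), recorded(m,s).
Restrictor pairs: (M1,S1) ✗  (M1,S5) ✗  (M2,S1) ✓  (M2,S6) ✓  (M2,S8) ✓  (M3,S3) ✓  (M3,S6) ✓  (M4,S7) ✓  (M4,S9) ✓  (M5,S3) ✓  (M5,S4) ✓  (M5,S7) ✓
Counterexample: (M1,S1) is in wrote but fails the scope.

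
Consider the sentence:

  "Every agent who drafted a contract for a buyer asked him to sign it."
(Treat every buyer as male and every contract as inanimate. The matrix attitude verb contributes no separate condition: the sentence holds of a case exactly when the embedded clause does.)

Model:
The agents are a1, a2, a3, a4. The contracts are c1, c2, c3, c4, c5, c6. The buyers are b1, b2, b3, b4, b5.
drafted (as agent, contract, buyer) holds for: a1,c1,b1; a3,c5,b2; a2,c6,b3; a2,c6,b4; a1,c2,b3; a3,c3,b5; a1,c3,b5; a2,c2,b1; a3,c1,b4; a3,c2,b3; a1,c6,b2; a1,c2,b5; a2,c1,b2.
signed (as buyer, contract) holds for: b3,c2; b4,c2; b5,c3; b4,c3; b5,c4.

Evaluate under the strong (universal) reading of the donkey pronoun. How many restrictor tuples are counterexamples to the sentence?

9

"him" takes "a buyer" as antecedent and "it" takes "a contract"; both are donkey pronouns co-varying with the restrictor.
Strong reading: for every (a,c,b) with drafted(a,c,b), signed(b,c).
Restrictor triples: (a1,c1,b1)→signed(b1,c1) ✗  (a1,c2,b3)→signed(b3,c2) ✓  (a1,c2,b5)→signed(b5,c2) ✗  (a1,c3,b5)→signed(b5,c3) ✓  (a1,c6,b2)→signed(b2,c6) ✗  (a2,c1,b2)→signed(b2,c1) ✗  (a2,c2,b1)→signed(b1,c2) ✗  (a2,c6,b3)→signed(b3,c6) ✗  (a2,c6,b4)→signed(b4,c6) ✗  (a3,c1,b4)→signed(b4,c1) ✗  (a3,c2,b3)→signed(b3,c2) ✓  (a3,c3,b5)→signed(b5,c3) ✓  (a3,c5,b2)→signed(b2,c5) ✗
Counterexamples (restrictor triples failing the scope): 9.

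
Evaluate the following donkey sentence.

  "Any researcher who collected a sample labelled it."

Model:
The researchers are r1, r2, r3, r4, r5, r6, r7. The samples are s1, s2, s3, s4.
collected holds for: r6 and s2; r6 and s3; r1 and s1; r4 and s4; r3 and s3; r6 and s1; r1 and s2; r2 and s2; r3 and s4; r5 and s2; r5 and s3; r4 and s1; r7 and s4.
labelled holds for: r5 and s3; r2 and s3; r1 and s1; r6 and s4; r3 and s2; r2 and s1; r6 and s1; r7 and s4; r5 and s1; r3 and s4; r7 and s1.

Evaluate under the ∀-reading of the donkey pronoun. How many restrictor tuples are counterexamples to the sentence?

"it" takes "a sample" as antecedent — a donkey pronoun bound across the clause boundary.
Strong reading: for every (r,s) with collected(r,s), labelled(r,s).
Restrictor pairs: (r1,s1) ✓  (r1,s2) ✗  (r2,s2) ✗  (r3,s3) ✗  (r3,s4) ✓  (r4,s1) ✗  (r4,s4) ✗  (r5,s2) ✗  (r5,s3) ✓  (r6,s1) ✓  (r6,s2) ✗  (r6,s3) ✗  (r7,s4) ✓
Counterexamples (restrictor pairs failing the scope): 8.

8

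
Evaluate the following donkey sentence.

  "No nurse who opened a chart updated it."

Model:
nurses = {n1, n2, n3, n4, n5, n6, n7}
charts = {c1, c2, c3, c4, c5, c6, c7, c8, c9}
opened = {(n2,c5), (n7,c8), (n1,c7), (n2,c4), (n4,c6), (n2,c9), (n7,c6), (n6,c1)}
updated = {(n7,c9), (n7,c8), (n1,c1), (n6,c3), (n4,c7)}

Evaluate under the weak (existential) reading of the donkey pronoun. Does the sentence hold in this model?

"it" takes "a chart" as antecedent — a donkey pronoun bound across the clause boundary.
Truth condition: for no (n,c) with opened(n,c) does updated(n,c) hold.
Restrictor pairs — does the scope hold? (n1,c7):fails  (n2,c4):fails  (n2,c5):fails  (n2,c9):fails  (n4,c6):fails  (n6,c1):fails  (n7,c6):fails  (n7,c8):holds
Scope holds for 1 pair(s), so the sentence is false.

False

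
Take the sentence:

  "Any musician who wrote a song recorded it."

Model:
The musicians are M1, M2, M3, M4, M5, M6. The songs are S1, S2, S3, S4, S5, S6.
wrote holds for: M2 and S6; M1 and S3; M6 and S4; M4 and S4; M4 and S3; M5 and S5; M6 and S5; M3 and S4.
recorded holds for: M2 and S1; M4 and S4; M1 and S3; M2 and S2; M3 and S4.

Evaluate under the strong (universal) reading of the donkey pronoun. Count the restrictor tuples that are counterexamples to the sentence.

5

"it" takes "a song" as antecedent — a donkey pronoun bound across the clause boundary.
Strong reading: for every (m,s) with wrote(m,s), recorded(m,s).
Restrictor pairs: (M1,S3) ✓  (M2,S6) ✗  (M3,S4) ✓  (M4,S3) ✗  (M4,S4) ✓  (M5,S5) ✗  (M6,S4) ✗  (M6,S5) ✗
Counterexamples (restrictor pairs failing the scope): 5.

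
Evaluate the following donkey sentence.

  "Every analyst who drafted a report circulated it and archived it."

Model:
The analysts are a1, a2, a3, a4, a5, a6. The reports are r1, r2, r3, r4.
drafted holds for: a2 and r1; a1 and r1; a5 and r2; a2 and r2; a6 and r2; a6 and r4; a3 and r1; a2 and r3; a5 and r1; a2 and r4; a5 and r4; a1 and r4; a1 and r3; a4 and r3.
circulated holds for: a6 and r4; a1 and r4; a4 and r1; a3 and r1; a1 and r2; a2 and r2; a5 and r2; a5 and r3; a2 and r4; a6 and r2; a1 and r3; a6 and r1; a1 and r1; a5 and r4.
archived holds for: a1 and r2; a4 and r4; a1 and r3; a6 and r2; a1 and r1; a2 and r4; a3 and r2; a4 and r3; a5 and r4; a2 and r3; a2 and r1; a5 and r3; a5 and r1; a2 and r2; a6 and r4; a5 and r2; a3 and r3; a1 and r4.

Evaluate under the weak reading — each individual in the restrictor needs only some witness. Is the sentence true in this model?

"it" takes "a report" as antecedent — a donkey pronoun bound across the clause boundary.
Weak reading: every analyst a with some drafted-report has at least one drafted-report r such that circulated(a,r) ∧ archived(a,r).
Per analyst: a1:✓  a2:✓  a3:✗  a4:✗  a5:✓  a6:✓
a3 has no witness among its drafted-reports.

False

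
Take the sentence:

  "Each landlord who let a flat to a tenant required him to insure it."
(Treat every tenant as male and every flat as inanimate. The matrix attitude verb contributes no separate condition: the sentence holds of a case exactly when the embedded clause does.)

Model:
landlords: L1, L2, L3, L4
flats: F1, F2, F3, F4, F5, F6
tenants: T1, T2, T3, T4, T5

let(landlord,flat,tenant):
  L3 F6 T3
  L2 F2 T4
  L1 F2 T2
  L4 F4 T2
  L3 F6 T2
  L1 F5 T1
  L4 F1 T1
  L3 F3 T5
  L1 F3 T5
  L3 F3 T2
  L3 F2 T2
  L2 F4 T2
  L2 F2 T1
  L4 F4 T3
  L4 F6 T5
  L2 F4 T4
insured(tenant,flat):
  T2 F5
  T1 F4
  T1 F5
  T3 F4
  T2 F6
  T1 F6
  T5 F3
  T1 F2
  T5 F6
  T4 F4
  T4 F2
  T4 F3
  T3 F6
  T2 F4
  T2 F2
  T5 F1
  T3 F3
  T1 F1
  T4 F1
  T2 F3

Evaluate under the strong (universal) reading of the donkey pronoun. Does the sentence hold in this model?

True

"him" takes "a tenant" as antecedent and "it" takes "a flat"; both are donkey pronouns co-varying with the restrictor.
Strong reading: for every (l,f,t) with let(l,f,t), insured(t,f).
Restrictor triples: (L1,F2,T2)→insured(T2,F2) ✓  (L1,F3,T5)→insured(T5,F3) ✓  (L1,F5,T1)→insured(T1,F5) ✓  (L2,F2,T1)→insured(T1,F2) ✓  (L2,F2,T4)→insured(T4,F2) ✓  (L2,F4,T2)→insured(T2,F4) ✓  (L2,F4,T4)→insured(T4,F4) ✓  (L3,F2,T2)→insured(T2,F2) ✓  (L3,F3,T2)→insured(T2,F3) ✓  (L3,F3,T5)→insured(T5,F3) ✓  (L3,F6,T2)→insured(T2,F6) ✓  (L3,F6,T3)→insured(T3,F6) ✓  (L4,F1,T1)→insured(T1,F1) ✓  (L4,F4,T2)→insured(T2,F4) ✓  (L4,F4,T3)→insured(T3,F4) ✓  (L4,F6,T5)→insured(T5,F6) ✓
Every restrictor triple satisfies the scope.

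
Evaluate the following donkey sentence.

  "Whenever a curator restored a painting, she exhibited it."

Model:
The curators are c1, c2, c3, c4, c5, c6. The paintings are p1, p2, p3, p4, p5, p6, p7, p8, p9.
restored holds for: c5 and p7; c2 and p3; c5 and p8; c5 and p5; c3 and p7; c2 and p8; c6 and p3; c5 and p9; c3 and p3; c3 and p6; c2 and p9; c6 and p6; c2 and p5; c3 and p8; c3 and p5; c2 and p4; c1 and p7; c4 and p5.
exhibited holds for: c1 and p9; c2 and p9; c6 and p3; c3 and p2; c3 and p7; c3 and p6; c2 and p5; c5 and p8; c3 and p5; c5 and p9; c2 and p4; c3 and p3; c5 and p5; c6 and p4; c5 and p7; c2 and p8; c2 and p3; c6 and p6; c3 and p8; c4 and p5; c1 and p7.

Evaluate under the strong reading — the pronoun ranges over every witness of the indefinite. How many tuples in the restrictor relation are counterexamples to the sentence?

"it" takes "a painting" as antecedent — a donkey pronoun bound across the clause boundary.
Strong reading: for every (c,p) with restored(c,p), exhibited(c,p).
Restrictor pairs: (c1,p7) ✓  (c2,p3) ✓  (c2,p4) ✓  (c2,p5) ✓  (c2,p8) ✓  (c2,p9) ✓  (c3,p3) ✓  (c3,p5) ✓  (c3,p6) ✓  (c3,p7) ✓  (c3,p8) ✓  (c4,p5) ✓  (c5,p5) ✓  (c5,p7) ✓  (c5,p8) ✓  (c5,p9) ✓  (c6,p3) ✓  (c6,p6) ✓
Counterexamples (restrictor pairs failing the scope): 0.

0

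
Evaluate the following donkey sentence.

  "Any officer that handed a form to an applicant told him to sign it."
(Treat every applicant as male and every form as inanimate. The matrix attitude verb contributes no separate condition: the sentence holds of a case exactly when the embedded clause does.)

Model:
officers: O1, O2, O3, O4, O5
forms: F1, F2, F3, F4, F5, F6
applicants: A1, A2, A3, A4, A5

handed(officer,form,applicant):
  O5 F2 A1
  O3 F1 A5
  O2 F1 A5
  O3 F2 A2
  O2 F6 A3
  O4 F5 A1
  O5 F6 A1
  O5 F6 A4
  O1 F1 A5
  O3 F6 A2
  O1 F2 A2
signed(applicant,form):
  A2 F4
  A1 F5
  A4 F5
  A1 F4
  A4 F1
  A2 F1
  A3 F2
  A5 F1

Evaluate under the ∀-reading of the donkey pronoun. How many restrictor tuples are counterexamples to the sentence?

"him" takes "an applicant" as antecedent and "it" takes "a form"; both are donkey pronouns co-varying with the restrictor.
Strong reading: for every (o,f,a) with handed(o,f,a), signed(a,f).
Restrictor triples: (O1,F1,A5)→signed(A5,F1) ✓  (O1,F2,A2)→signed(A2,F2) ✗  (O2,F1,A5)→signed(A5,F1) ✓  (O2,F6,A3)→signed(A3,F6) ✗  (O3,F1,A5)→signed(A5,F1) ✓  (O3,F2,A2)→signed(A2,F2) ✗  (O3,F6,A2)→signed(A2,F6) ✗  (O4,F5,A1)→signed(A1,F5) ✓  (O5,F2,A1)→signed(A1,F2) ✗  (O5,F6,A1)→signed(A1,F6) ✗  (O5,F6,A4)→signed(A4,F6) ✗
Counterexamples (restrictor triples failing the scope): 7.

7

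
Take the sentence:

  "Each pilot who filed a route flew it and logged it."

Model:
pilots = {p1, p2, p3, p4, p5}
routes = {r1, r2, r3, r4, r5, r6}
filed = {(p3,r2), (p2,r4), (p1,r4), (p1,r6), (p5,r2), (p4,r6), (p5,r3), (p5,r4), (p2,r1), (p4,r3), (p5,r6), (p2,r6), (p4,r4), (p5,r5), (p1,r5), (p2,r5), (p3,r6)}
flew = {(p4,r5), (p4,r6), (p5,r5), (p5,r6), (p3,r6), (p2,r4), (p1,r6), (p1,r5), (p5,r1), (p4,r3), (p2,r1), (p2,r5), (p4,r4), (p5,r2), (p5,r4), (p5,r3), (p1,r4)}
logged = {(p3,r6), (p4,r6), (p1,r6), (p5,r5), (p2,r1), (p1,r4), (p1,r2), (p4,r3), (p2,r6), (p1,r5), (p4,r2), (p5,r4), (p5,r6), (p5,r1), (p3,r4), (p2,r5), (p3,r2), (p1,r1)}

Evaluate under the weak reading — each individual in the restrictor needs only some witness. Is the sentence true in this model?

"it" takes "a route" as antecedent — a donkey pronoun bound across the clause boundary.
Weak reading: every pilot p with some filed-route has at least one filed-route r such that flew(p,r) ∧ logged(p,r).
Per pilot: p1:✓  p2:✓  p3:✓  p4:✓  p5:✓
Every pilot in the restrictor has a witness.

True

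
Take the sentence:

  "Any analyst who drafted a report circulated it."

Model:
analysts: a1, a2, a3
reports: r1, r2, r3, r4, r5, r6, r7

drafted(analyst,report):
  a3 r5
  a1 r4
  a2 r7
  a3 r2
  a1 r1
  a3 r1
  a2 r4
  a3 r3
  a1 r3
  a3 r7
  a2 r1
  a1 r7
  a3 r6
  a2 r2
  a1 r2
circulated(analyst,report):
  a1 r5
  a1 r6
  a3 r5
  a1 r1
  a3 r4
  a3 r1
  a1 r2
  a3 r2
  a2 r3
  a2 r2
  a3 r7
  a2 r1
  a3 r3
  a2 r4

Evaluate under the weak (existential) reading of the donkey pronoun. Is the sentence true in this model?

True

"it" takes "a report" as antecedent — a donkey pronoun bound across the clause boundary.
Weak reading: every analyst a with some drafted-report has at least one drafted-report r such that circulated(a,r).
Per analyst: a1:✓  a2:✓  a3:✓
Every analyst in the restrictor has a witness.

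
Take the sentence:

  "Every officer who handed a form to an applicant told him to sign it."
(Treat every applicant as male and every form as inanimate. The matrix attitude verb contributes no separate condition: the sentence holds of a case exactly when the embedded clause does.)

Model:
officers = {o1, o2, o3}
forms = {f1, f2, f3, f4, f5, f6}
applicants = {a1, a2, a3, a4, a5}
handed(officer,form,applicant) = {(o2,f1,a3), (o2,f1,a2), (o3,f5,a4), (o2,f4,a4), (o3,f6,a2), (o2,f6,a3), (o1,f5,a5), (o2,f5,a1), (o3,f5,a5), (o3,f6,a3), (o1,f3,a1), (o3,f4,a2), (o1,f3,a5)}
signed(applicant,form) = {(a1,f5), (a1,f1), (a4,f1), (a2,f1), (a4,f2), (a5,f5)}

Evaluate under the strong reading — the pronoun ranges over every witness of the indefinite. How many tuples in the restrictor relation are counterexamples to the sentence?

9

"him" takes "an applicant" as antecedent and "it" takes "a form"; both are donkey pronouns co-varying with the restrictor.
Strong reading: for every (o,f,a) with handed(o,f,a), signed(a,f).
Restrictor triples: (o1,f3,a1)→signed(a1,f3) ✗  (o1,f3,a5)→signed(a5,f3) ✗  (o1,f5,a5)→signed(a5,f5) ✓  (o2,f1,a2)→signed(a2,f1) ✓  (o2,f1,a3)→signed(a3,f1) ✗  (o2,f4,a4)→signed(a4,f4) ✗  (o2,f5,a1)→signed(a1,f5) ✓  (o2,f6,a3)→signed(a3,f6) ✗  (o3,f4,a2)→signed(a2,f4) ✗  (o3,f5,a4)→signed(a4,f5) ✗  (o3,f5,a5)→signed(a5,f5) ✓  (o3,f6,a2)→signed(a2,f6) ✗  (o3,f6,a3)→signed(a3,f6) ✗
Counterexamples (restrictor triples failing the scope): 9.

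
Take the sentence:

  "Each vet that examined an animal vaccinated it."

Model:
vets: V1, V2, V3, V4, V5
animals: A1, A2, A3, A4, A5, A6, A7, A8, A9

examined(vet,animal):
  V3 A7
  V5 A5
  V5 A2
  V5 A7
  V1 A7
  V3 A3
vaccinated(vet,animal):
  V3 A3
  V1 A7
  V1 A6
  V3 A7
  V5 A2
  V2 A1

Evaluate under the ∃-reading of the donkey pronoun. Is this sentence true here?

True

"it" takes "an animal" as antecedent — a donkey pronoun bound across the clause boundary.
Weak reading: every vet v with some examined-animal has at least one examined-animal a such that vaccinated(v,a).
Per vet: V1:✓  V3:✓  V5:✓
Every vet in the restrictor has a witness.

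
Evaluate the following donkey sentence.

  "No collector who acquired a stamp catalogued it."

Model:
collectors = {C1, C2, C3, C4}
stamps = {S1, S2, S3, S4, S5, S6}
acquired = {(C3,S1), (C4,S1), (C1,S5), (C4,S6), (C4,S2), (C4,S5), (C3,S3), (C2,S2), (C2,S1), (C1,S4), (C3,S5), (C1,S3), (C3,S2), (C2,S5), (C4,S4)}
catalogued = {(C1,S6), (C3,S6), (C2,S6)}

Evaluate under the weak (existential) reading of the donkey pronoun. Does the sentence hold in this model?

True

"it" takes "a stamp" as antecedent — a donkey pronoun bound across the clause boundary.
Truth condition: for no (c,s) with acquired(c,s) does catalogued(c,s) hold.
Restrictor pairs — does the scope hold? (C1,S3):fails  (C1,S4):fails  (C1,S5):fails  (C2,S1):fails  (C2,S2):fails  (C2,S5):fails  (C3,S1):fails  (C3,S2):fails  (C3,S3):fails  (C3,S5):fails  (C4,S1):fails  (C4,S2):fails  (C4,S4):fails  (C4,S5):fails  (C4,S6):fails
Scope holds for no restrictor pair, so the sentence is true.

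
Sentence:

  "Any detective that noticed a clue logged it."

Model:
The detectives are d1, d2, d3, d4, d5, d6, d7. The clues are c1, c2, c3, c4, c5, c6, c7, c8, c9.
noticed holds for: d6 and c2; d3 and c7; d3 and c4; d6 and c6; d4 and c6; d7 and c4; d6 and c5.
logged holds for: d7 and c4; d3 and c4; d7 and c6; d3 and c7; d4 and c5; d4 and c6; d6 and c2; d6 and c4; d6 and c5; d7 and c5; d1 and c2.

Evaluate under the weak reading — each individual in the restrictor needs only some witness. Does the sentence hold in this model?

"it" takes "a clue" as antecedent — a donkey pronoun bound across the clause boundary.
Weak reading: every detective d with some noticed-clue has at least one noticed-clue c such that logged(d,c).
Per detective: d3:✓  d4:✓  d6:✓  d7:✓
Every detective in the restrictor has a witness.

True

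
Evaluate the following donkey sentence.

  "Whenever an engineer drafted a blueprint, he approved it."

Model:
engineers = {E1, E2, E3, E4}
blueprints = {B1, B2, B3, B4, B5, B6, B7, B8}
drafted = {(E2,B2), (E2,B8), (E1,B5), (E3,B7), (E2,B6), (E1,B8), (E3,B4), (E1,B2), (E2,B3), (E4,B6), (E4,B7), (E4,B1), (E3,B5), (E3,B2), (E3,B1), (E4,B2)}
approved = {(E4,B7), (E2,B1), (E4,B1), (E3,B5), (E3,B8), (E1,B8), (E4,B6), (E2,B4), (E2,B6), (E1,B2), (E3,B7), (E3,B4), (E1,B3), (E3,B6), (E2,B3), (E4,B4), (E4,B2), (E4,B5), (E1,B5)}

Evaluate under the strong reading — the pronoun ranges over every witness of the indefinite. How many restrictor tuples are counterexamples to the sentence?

"it" takes "a blueprint" as antecedent — a donkey pronoun bound across the clause boundary.
Strong reading: for every (e,b) with drafted(e,b), approved(e,b).
Restrictor pairs: (E1,B2) ✓  (E1,B5) ✓  (E1,B8) ✓  (E2,B2) ✗  (E2,B3) ✓  (E2,B6) ✓  (E2,B8) ✗  (E3,B1) ✗  (E3,B2) ✗  (E3,B4) ✓  (E3,B5) ✓  (E3,B7) ✓  (E4,B1) ✓  (E4,B2) ✓  (E4,B6) ✓  (E4,B7) ✓
Counterexamples (restrictor pairs failing the scope): 4.

4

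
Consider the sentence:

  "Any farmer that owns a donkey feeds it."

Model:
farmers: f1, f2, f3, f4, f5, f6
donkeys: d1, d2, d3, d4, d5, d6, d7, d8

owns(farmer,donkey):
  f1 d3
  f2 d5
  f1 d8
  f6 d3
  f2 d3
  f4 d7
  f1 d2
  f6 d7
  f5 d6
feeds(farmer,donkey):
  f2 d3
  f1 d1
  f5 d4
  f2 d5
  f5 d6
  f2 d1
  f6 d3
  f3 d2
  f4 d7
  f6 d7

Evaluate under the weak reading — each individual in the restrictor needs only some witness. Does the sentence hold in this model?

False

"it" takes "a donkey" as antecedent — a donkey pronoun bound across the clause boundary.
Weak reading: every farmer f with some owns-donkey has at least one owns-donkey d such that feeds(f,d).
Per farmer: f1:✗  f2:✓  f4:✓  f5:✓  f6:✓
f1 has no witness among its owns-donkeys.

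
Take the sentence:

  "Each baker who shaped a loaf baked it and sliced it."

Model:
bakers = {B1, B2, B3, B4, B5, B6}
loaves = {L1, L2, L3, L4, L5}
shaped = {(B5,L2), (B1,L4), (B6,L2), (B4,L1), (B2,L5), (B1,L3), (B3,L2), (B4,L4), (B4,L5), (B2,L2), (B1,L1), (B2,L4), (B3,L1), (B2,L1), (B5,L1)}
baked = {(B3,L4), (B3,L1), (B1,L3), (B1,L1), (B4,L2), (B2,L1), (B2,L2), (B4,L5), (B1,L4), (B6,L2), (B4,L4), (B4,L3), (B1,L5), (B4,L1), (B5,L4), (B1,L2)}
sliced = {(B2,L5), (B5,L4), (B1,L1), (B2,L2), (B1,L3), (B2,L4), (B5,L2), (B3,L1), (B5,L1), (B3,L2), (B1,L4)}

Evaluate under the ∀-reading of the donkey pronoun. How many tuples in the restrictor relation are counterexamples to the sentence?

10

"it" takes "a loaf" as antecedent — a donkey pronoun bound across the clause boundary.
Strong reading: for every (b,l) with shaped(b,l), baked(b,l) ∧ sliced(b,l).
Restrictor pairs: (B1,L1) ✓  (B1,L3) ✓  (B1,L4) ✓  (B2,L1) ✗  (B2,L2) ✓  (B2,L4) ✗  (B2,L5) ✗  (B3,L1) ✓  (B3,L2) ✗  (B4,L1) ✗  (B4,L4) ✗  (B4,L5) ✗  (B5,L1) ✗  (B5,L2) ✗  (B6,L2) ✗
Counterexamples (restrictor pairs failing the scope): 10.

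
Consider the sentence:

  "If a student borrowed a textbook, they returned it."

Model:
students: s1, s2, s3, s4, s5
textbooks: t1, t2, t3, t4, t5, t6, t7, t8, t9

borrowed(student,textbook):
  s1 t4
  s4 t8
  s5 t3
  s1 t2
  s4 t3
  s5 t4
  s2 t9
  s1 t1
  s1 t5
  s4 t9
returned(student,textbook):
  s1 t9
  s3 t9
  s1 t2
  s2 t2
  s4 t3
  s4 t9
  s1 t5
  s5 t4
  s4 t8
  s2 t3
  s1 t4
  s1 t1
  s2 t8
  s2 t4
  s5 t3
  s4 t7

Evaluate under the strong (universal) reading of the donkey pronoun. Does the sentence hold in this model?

False

"it" takes "a textbook" as antecedent — a donkey pronoun bound across the clause boundary.
Strong reading: for every (s,t) with borrowed(s,t), returned(s,t).
Restrictor pairs: (s1,t1) ✓  (s1,t2) ✓  (s1,t4) ✓  (s1,t5) ✓  (s2,t9) ✗  (s4,t3) ✓  (s4,t8) ✓  (s4,t9) ✓  (s5,t3) ✓  (s5,t4) ✓
Counterexample: (s2,t9) is in borrowed but fails the scope.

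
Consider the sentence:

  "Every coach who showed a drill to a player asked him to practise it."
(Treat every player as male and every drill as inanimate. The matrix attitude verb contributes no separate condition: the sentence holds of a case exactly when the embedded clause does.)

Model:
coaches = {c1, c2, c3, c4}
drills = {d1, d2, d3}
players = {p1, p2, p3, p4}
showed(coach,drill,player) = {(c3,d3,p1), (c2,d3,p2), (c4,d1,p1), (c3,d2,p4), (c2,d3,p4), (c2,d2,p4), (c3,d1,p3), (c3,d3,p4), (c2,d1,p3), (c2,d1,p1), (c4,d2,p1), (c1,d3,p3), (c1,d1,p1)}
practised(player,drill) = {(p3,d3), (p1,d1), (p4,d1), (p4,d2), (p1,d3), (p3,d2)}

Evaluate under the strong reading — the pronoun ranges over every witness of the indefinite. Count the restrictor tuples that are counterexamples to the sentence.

"him" takes "a player" as antecedent and "it" takes "a drill"; both are donkey pronouns co-varying with the restrictor.
Strong reading: for every (c,d,p) with showed(c,d,p), practised(p,d).
Restrictor triples: (c1,d1,p1)→practised(p1,d1) ✓  (c1,d3,p3)→practised(p3,d3) ✓  (c2,d1,p1)→practised(p1,d1) ✓  (c2,d1,p3)→practised(p3,d1) ✗  (c2,d2,p4)→practised(p4,d2) ✓  (c2,d3,p2)→practised(p2,d3) ✗  (c2,d3,p4)→practised(p4,d3) ✗  (c3,d1,p3)→practised(p3,d1) ✗  (c3,d2,p4)→practised(p4,d2) ✓  (c3,d3,p1)→practised(p1,d3) ✓  (c3,d3,p4)→practised(p4,d3) ✗  (c4,d1,p1)→practised(p1,d1) ✓  (c4,d2,p1)→practised(p1,d2) ✗
Counterexamples (restrictor triples failing the scope): 6.

6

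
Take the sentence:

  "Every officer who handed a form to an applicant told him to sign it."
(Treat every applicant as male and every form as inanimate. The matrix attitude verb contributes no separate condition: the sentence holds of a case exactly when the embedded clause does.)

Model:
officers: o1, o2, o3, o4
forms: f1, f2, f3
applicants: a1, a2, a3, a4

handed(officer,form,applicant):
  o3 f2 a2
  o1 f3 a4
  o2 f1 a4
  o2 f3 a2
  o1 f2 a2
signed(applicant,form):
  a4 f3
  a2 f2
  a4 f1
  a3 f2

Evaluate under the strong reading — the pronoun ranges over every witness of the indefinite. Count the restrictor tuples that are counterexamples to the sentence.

1

"him" takes "an applicant" as antecedent and "it" takes "a form"; both are donkey pronouns co-varying with the restrictor.
Strong reading: for every (o,f,a) with handed(o,f,a), signed(a,f).
Restrictor triples: (o1,f2,a2)→signed(a2,f2) ✓  (o1,f3,a4)→signed(a4,f3) ✓  (o2,f1,a4)→signed(a4,f1) ✓  (o2,f3,a2)→signed(a2,f3) ✗  (o3,f2,a2)→signed(a2,f2) ✓
Counterexamples (restrictor triples failing the scope): 1.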